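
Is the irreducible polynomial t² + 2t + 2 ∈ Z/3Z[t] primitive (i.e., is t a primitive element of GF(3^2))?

Write f(t) = t² + 2t + 2.
|GF(3^2)^×| = 3^2 − 1 = 8. Prime factorization: 8 = 2^3.
f is primitive ⇔ t has order 8 in GF(3)[t]/(f), i.e. t^(8/q) ≠ 1 for each prime q | 8.
t^(4) mod f = 2.
None equal 1, so t has full order 8; f is primitive.

Yes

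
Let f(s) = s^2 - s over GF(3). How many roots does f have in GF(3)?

2

Evaluate at each of the 3 elements of GF(3):
f(0) = 0 → root; f(1) = 0 → root; f(2) = 2.
Roots: {0, 1}.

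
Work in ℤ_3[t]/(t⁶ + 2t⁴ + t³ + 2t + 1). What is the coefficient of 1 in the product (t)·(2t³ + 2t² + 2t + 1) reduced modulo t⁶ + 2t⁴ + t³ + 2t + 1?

Multiply in ℤ_3[t]: (t)·(2t³ + 2t² + 2t + 1) = 2t⁴ + 2t³ + 2t² + t.
Reduced: 2t⁴ + 2t³ + 2t² + t.

0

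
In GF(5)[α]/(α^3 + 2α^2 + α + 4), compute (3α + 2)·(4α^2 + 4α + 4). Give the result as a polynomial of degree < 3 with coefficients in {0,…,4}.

Multiply in GF(5)[α]: (3α + 2)·(4α^2 + 4α + 4) = 2α^3 + 3.
Reduce using α^3 ≡ 3α^2 + 4α + 1 (mod α^3 + 2α^2 + α + 4).
Reduced: α^2 + 3α.

α^2 + 3α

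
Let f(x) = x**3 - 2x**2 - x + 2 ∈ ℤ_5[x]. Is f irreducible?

No

Check for roots in ℤ_5: f(0) = 2; f(1) = 0 → root; f(2) = 0 → root; f(3) = 3; f(4) = 0 → root.
f(1) = 0, so (x − 1) divides f(x); f is reducible.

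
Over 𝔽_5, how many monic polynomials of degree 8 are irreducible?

The number of monic irreducibles of degree 8 over GF(5) is (1/8)·Σ_{d∣8} μ(8/d) 5^d.
Divisors of 8: 1, 2, 4, 8; μ(8/d) for each: 0, 0, -1, 1.
Σ = − 5^4 + 5^8 = 390000.
N = 390000/8 = 48750.

48750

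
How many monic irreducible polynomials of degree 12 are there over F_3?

By the necklace-counting formula, N_3(12) = (1/12) Σ_{d|12} μ(12/d)·3^d.
Divisors of 12: 1, 2, 3, 4, 6, 12; μ(12/d) for each: 0, 1, 0, -1, -1, 1.
Σ = 3^2 − 3^4 − 3^6 + 3^12 = 530640.
N = 530640/12 = 44220.

44220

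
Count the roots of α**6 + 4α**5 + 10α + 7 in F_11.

Write P(α) = α**6 + 4α**5 + 10α + 7.
Evaluate at each of the 11 elements of F_11:
P(0) = 7; P(1) = 0 → root; P(2) = 10; P(3) = 0 → root; P(4) = 0 → root; P(5) = 0 → root; P(6) = 2; P(7) = 0 → root; P(8) = 9; P(9) = 0 → root; P(10) = 5.
Roots: {1, 3, 4, 5, 7, 9}.

6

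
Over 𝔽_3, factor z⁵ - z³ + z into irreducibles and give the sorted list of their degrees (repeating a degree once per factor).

1, 2, 2

Write h(z) = z⁵ - z³ + z.
Roots in 𝔽_3: h(0) = 0 → root; h(1) = 1; h(2) = 2.
Linear factors from roots: (z).
Complete factorization: h(z) = (z)·(z² + 1)^2.
Factor degrees with multiplicity: 1 + 2 + 2 = 5.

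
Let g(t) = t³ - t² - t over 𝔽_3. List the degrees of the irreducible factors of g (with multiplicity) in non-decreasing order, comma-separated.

Roots in 𝔽_3: g(0) = 0 → root; g(1) = 2; g(2) = 2.
Linear factors from roots: (t).
Complete factorization: g(t) = (t)·(t² - t - 1).
Factor degrees with multiplicity: 1 + 2 = 3.

1, 2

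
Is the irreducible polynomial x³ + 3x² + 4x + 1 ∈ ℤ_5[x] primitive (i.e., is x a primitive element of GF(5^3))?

Write f(x) = x³ + 3x² + 4x + 1.
|GF(5^3)^×| = 5^3 − 1 = 124. Prime factorization: 124 = 2^2·31.
f is primitive ⇔ x has order 124 in GF(5)[x]/(f), i.e. x^(124/q) ≠ 1 for each prime q | 124.
x^(62) mod f = 1
x^(4) mod f = x + 3.
Since x^(62) = 1, the order of x divides 62 < 124; not primitive.

No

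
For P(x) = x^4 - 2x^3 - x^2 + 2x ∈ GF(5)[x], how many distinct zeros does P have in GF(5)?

4

Evaluate at each of the 5 elements of GF(5):
P(0) = 0 → root; P(1) = 0 → root; P(2) = 0 → root; P(3) = 4; P(4) = 0 → root.
Roots: {0, 1, 2, 4}.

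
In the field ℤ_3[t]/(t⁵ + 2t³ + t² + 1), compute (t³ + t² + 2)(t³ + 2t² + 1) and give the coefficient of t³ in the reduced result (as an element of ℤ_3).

2

Multiply in ℤ_3[t]: (t³ + t² + 2)·(t³ + 2t² + 1) = t⁶ + 2t⁴ + 2t² + 2.
Reduce using t⁵ ≡ t³ + 2t² + 2 (mod t⁵ + 2t³ + t² + 1).
Reduced: 2t³ + 2t² + 2t + 2.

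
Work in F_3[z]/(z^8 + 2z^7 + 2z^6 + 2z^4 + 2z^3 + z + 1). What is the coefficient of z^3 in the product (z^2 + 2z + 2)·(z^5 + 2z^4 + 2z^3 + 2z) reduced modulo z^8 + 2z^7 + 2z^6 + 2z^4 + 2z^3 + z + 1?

0

Multiply in F_3[z]: (z^2 + 2z + 2)·(z^5 + 2z^4 + 2z^3 + 2z) = z^7 + z^6 + 2z^5 + 2z^4 + z^2 + z.
Reduced: z^7 + z^6 + 2z^5 + 2z^4 + z^2 + z.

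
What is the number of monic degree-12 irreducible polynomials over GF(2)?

x^(2^12) − x is the product of all monic irreducibles of degree dividing 12; Möbius inversion gives N = (1/12) Σ μ(12/d)·2^d.
Divisors of 12: 1, 2, 3, 4, 6, 12; μ(12/d) for each: 0, 1, 0, -1, -1, 1.
Σ = 2^2 − 2^4 − 2^6 + 2^12 = 4020.
N = 4020/12 = 335.

335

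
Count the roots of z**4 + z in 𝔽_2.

Write g(z) = z**4 + z.
Evaluate at each of the 2 elements of 𝔽_2:
g(0) = 0 → root; g(1) = 0 → root.
Roots: {0, 1}.

2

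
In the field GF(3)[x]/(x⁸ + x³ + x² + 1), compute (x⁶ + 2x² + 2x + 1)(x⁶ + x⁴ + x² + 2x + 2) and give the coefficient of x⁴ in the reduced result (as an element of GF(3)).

Multiply in GF(3)[x]: (x⁶ + 2x² + 2x + 1)·(x⁶ + x⁴ + x² + 2x + 2) = x¹² + x¹⁰ + x⁷ + 2x⁶ + 2x⁵ + 2.
Reduce using x⁸ ≡ 2x³ + 2x² + 2 (mod x⁸ + x³ + x² + 1).
Reduced: x⁶ + x⁵ + x⁴ + 2x² + 2.

1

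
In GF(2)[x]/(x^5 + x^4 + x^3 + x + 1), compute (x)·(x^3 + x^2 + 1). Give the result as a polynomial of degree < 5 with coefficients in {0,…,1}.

x^4 + x^3 + x

Multiply in GF(2)[x]: (x)·(x^3 + x^2 + 1) = x^4 + x^3 + x.
Reduced: x^4 + x^3 + x.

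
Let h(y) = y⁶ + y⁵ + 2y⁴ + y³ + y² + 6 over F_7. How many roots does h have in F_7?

Evaluate at each of the 7 elements of F_7:
h(0) = 6; h(1) = 5; h(2) = 6; h(3) = 0 → root; h(4) = 6; h(5) = 3; h(6) = 1.
Roots: {3}.

1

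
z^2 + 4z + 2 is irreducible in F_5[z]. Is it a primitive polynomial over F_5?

Write f(z) = z^2 + 4z + 2.
|GF(5^2)^×| = 5^2 − 1 = 24. Prime factorization: 24 = 2^3·3.
f is primitive ⇔ z has order 24 in GF(5)[z]/(f), i.e. z^(24/q) ≠ 1 for each prime q | 24.
z^(12) mod f = 4.
z^(8) mod f = 2z + 1.
None equal 1, so z has full order 24; f is primitive.

Yes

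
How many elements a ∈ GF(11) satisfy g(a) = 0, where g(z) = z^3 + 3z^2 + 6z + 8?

Evaluate at each of the 11 elements of GF(11):
g(0) = 8; g(1) = 7; g(2) = 7; g(3) = 3; g(4) = 1; g(5) = 7; g(6) = 5; g(7) = 1; g(8) = 1; g(9) = 0 → root; g(10) = 4.
Roots: {9}.

1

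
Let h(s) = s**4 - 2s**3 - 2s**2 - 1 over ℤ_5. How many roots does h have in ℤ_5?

Evaluate at each of the 5 elements of ℤ_5:
h(0) = 4; h(1) = 1; h(2) = 1; h(3) = 3; h(4) = 0 → root.
Roots: {4}.

1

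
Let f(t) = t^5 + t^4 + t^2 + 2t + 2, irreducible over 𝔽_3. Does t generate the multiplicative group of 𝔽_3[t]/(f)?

No

|GF(3^5)^×| = 3^5 − 1 = 242. Prime factorization: 242 = 2·11^2.
f is primitive ⇔ t has order 242 in GF(3)[t]/(f), i.e. t^(242/q) ≠ 1 for each prime q | 242.
t^(121) mod f = 1
t^(22) mod f = t^4 + 2t^3 + 2.
Since t^(121) = 1, the order of t divides 121 < 242; not primitive.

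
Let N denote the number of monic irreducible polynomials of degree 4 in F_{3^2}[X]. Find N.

1620

Gauss's count: N_{9}(4) = (1/4) Σ_{d|4} μ(4/d)·9^d.
Divisors of 4: 1, 2, 4; μ(4/d) for each: 0, -1, 1.
Σ = − 9^2 + 9^4 = 6480.
N = 6480/4 = 1620.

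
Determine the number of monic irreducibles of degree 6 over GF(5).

2580

x^(5^6) − x is the product of all monic irreducibles of degree dividing 6; Möbius inversion gives N = (1/6) Σ μ(6/d)·5^d.
Divisors of 6: 1, 2, 3, 6; μ(6/d) for each: 1, -1, -1, 1.
Σ = 5^1 − 5^2 − 5^3 + 5^6 = 15480.
N = 15480/6 = 2580.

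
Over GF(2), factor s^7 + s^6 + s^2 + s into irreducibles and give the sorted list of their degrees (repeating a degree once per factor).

Write g(s) = s^7 + s^6 + s^2 + s.
Roots in GF(2): g(0) = 0 → root; g(1) = 0 → root.
Linear factors from roots: (s), (s + 1).
Complete factorization: g(s) = (s)·(s + 1)^2·(s^4 + s^3 + s^2 + s + 1).
Factor degrees with multiplicity: 1 + 1 + 1 + 4 = 7.

1, 1, 1, 4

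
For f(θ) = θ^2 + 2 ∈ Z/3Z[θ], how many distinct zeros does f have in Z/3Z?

2

Evaluate at each of the 3 elements of Z/3Z:
f(0) = 2; f(1) = 0 → root; f(2) = 0 → root.
Roots: {1, 2}.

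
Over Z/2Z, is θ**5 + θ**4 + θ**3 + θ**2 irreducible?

No

Write g(θ) = θ**5 + θ**4 + θ**3 + θ**2.
Check for roots in Z/2Z: g(0) = 0 → root; g(1) = 0 → root.
g(0) = 0, so (θ) divides g(θ); g is reducible.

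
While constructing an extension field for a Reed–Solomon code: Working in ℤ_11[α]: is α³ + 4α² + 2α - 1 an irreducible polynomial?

No

Write m(α) = α³ + 4α² + 2α - 1.
Check each element of ℤ_11 for a root: m(0)=10, m(1)=6, m(2)=5, m(3)=2, m(4)=3, m(5)=3, m(6)=8, m(7)=2, m(8)=2, m(9)=3, m(10)=0.
m(10) = 0, so (α − 10) divides m(α); m is reducible.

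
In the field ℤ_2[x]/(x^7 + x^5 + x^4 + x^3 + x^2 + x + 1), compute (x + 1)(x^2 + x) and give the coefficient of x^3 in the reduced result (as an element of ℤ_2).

Multiply in ℤ_2[x]: (x + 1)·(x^2 + x) = x^3 + x.
Reduced: x^3 + x.

1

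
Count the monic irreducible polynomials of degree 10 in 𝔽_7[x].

The number of monic irreducibles of degree 10 over GF(7) is (1/10)·Σ_{d∣10} μ(10/d) 7^d.
Divisors of 10: 1, 2, 5, 10; μ(10/d) for each: 1, -1, -1, 1.
Σ = 7^1 − 7^2 − 7^5 + 7^10 = 282458400.
N = 282458400/10 = 28245840.

28245840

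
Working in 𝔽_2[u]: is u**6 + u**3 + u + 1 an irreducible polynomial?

Write g(u) = u**6 + u**3 + u + 1.
Check for roots in 𝔽_2: g(0) = 1; g(1) = 0 → root.
g(1) = 0, so (u − 1) divides g(u); g is reducible.

No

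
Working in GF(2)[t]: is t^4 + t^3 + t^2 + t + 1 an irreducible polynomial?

Write P(t) = t^4 + t^3 + t^2 + t + 1.
Check for roots in GF(2): P(0) = 1; P(1) = 1.
No roots, so no linear factors.
Monic irreducibles of degree 2 over GF(2): t^2 + t + 1.
None of them divide P (all give nonzero remainder).
No irreducible factor of degree ≤ 2 exists, so P is irreducible over GF(2).

Yes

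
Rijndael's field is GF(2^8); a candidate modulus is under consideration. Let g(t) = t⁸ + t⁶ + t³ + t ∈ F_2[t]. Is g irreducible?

No

Check for roots in F_2: g(0) = 0 → root; g(1) = 0 → root.
g(0) = 0, so (t) divides g(t); g is reducible.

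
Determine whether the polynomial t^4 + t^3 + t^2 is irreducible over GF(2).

No

Write f(t) = t^4 + t^3 + t^2.
Check for roots in GF(2): f(0) = 0 → root; f(1) = 1.
f(0) = 0, so (t) divides f(t); f is reducible.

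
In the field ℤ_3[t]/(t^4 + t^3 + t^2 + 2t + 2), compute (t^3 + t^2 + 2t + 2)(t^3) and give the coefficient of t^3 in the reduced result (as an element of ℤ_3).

2

Multiply in ℤ_3[t]: (t^3 + t^2 + 2t + 2)·(t^3) = t^6 + t^5 + 2t^4 + 2t^3.
Reduce using t^4 ≡ 2t^3 + 2t^2 + t + 1 (mod t^4 + t^3 + t^2 + 2t + 2).
Reduced: 2t^3 + t + 1.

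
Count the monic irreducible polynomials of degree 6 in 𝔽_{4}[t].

The number of monic irreducibles of degree 6 over GF(4) is (1/6)·Σ_{d∣6} μ(6/d) 4^d.
Divisors of 6: 1, 2, 3, 6; μ(6/d) for each: 1, -1, -1, 1.
Σ = 4^1 − 4^2 − 4^3 + 4^6 = 4020.
N = 4020/6 = 670.

670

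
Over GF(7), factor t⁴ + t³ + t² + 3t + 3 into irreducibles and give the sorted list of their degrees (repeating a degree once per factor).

2, 2

Write h(t) = t⁴ + t³ + t² + 3t + 3.
Complete factorization: h(t) = (t² + 3t + 5)·(t² + 5t + 2).
Factor degrees with multiplicity: 2 + 2 = 4.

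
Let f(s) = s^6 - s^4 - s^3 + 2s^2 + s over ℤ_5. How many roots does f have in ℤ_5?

Evaluate at each of the 5 elements of ℤ_5:
f(0) = 0 → root; f(1) = 2; f(2) = 0 → root; f(3) = 2; f(4) = 2.
Roots: {0, 2}.

2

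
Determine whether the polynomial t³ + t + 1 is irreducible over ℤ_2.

Write P(t) = t³ + t + 1.
Check for roots in ℤ_2: P(0) = 1; P(1) = 1.
No roots. A degree-3 polynomial over a field with no linear factor is irreducible.

Yes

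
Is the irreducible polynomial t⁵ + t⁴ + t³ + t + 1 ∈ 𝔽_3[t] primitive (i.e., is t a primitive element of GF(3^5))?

Write f(t) = t⁵ + t⁴ + t³ + t + 1.
|GF(3^5)^×| = 3^5 − 1 = 242. Prime factorization: 242 = 2·11^2.
f is primitive ⇔ t has order 242 in GF(3)[t]/(f), i.e. t^(242/q) ≠ 1 for each prime q | 242.
t^(121) mod f = 2.
t^(22) mod f = t⁴ + 2t³ + t² + 1.
None equal 1, so t has full order 242; f is primitive.

Yes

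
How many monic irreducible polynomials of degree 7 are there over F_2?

18

Gauss's count: N_{2}(7) = (1/7) Σ_{d|7} μ(7/d)·2^d.
Divisors of 7: 1, 7; μ(7/d) for each: -1, 1.
Σ = − 2^1 + 2^7 = 126.
N = 126/7 = 18.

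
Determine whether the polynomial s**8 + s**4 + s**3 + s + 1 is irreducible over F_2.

Yes

Write P(s) = s**8 + s**4 + s**3 + s + 1.
Check for roots in F_2: P(0) = 1; P(1) = 1.
No roots, so no linear factors.
Monic irreducibles of degree 2 over GF(2): s**2 + s + 1.
None of them divide P (all give nonzero remainder).
Monic irreducibles of degree 3 over GF(2): s**3 + s + 1, s**3 + s**2 + 1.
None of them divide P (all give nonzero remainder).
Monic irreducibles of degree 4 over GF(2): s**4 + s + 1, s**4 + s**3 + 1, s**4 + s**3 + s**2 + s + 1.
None of them divide P (all give nonzero remainder).
No irreducible factor of degree ≤ 4 exists, so P is irreducible over GF(2).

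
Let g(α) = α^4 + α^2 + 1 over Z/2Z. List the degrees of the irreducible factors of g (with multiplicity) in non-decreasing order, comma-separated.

2, 2

Roots in Z/2Z: g(0) = 1; g(1) = 1.
Complete factorization: g(α) = (α^2 + α + 1)^2.
Factor degrees with multiplicity: 2 + 2 = 4.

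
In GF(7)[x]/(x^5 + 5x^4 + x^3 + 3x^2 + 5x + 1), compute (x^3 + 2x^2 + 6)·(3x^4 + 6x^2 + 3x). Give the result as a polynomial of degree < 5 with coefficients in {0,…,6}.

3x^4 + 5x^3 + 4x^2 + 4x + 1

Multiply in GF(7)[x]: (x^3 + 2x^2 + 6)·(3x^4 + 6x^2 + 3x) = 3x^7 + 6x^6 + 6x^5 + 5x^4 + 6x^3 + x^2 + 4x.
Reduce using x^5 ≡ 2x^4 + 6x^3 + 4x^2 + 2x + 6 (mod x^5 + 5x^4 + x^3 + 3x^2 + 5x + 1).
Reduced: 3x^4 + 5x^3 + 4x^2 + 4x + 1.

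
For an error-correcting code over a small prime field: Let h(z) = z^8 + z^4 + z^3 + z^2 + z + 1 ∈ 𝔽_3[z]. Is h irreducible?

Check for roots in 𝔽_3: h(0) = 1; h(1) = 0 → root; h(2) = 2.
h(1) = 0, so (z − 1) divides h(z); h is reducible.

No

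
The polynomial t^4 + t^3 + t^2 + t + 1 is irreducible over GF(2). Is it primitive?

Write f(t) = t^4 + t^3 + t^2 + t + 1.
|GF(2^4)^×| = 2^4 − 1 = 15. Prime factorization: 15 = 3·5.
f is primitive ⇔ t has order 15 in GF(2)[t]/(f), i.e. t^(15/q) ≠ 1 for each prime q | 15.
t^(5) mod f = 1
t^(3) mod f = t^3.
Since t^(5) = 1, the order of t divides 5 < 15; not primitive.

No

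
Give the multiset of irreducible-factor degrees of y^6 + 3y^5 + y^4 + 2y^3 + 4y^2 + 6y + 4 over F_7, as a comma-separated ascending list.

1, 1, 1, 1, 2

Write g(y) = y^6 + 3y^5 + y^4 + 2y^3 + 4y^2 + 6y + 4.
Linear factors from roots: (y + 6), (y + 5), (y + 3).
Complete factorization: g(y) = (y + 5)·(y + 6)·(y + 3)^2·(y^2 + 1).
Factor degrees with multiplicity: 1 + 1 + 1 + 1 + 2 = 6.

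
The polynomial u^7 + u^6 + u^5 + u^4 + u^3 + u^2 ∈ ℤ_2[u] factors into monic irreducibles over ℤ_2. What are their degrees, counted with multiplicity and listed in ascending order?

1, 1, 1, 2, 2

Write g(u) = u^7 + u^6 + u^5 + u^4 + u^3 + u^2.
Roots in ℤ_2: g(0) = 0 → root; g(1) = 0 → root.
Linear factors from roots: (u), (u + 1).
Complete factorization: g(u) = (u + 1)·(u)^2·(u^2 + u + 1)^2.
Factor degrees with multiplicity: 1 + 1 + 1 + 2 + 2 = 7.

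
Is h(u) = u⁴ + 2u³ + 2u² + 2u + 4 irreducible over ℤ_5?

Yes

Check for roots in ℤ_5: h(0) = 4; h(1) = 1; h(2) = 3; h(3) = 3; h(4) = 3.
No roots, so no linear factors.
Degree-2 irreducible divisors: test the 10 monic irreducibles of degree 2 over GF(5).
None of them divide h (all give nonzero remainder).
No irreducible factor of degree ≤ 2 exists, so h is irreducible over GF(5).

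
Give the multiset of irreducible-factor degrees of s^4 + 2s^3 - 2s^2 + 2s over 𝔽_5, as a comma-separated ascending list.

1, 1, 2

Write h(s) = s^4 + 2s^3 - 2s^2 + 2s.
Roots in 𝔽_5: h(0) = 0 → root; h(1) = 3; h(2) = 3; h(3) = 3; h(4) = 0 → root.
Linear factors from roots: (s), (s + 1).
Complete factorization: h(s) = (s)·(s + 1)·(s^2 + s + 2).
Factor degrees with multiplicity: 1 + 1 + 2 = 4.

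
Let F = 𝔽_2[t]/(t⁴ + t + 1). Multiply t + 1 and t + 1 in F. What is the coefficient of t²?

Multiply in 𝔽_2[t]: (t + 1)·(t + 1) = t² + 1.
Reduced: t² + 1.

1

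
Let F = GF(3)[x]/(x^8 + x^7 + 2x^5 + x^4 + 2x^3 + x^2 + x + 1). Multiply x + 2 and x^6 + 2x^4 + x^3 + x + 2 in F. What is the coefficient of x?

Multiply in GF(3)[x]: (x + 2)·(x^6 + 2x^4 + x^3 + x + 2) = x^7 + 2x^6 + 2x^5 + 2x^4 + 2x^3 + x^2 + x + 1.
Reduced: x^7 + 2x^6 + 2x^5 + 2x^4 + 2x^3 + x^2 + x + 1.

1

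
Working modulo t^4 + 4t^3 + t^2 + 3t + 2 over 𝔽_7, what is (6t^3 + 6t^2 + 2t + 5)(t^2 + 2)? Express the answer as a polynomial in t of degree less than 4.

3t^3 + 3t^2 + 4t + 4

Multiply in 𝔽_7[t]: (6t^3 + 6t^2 + 2t + 5)·(t^2 + 2) = 6t^5 + 6t^4 + 3t^2 + 4t + 3.
Reduce using t^4 ≡ 3t^3 + 6t^2 + 4t + 5 (mod t^4 + 4t^3 + t^2 + 3t + 2).
Reduced: 3t^3 + 3t^2 + 4t + 4.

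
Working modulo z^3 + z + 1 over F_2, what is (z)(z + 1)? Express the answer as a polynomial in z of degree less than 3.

Multiply in F_2[z]: (z)·(z + 1) = z^2 + z.
Reduced: z^2 + z.

z^2 + z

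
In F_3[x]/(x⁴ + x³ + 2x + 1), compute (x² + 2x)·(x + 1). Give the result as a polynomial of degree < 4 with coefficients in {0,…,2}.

x^3 + 2x

Multiply in F_3[x]: (x² + 2x)·(x + 1) = x³ + 2x.
Reduced: x³ + 2x.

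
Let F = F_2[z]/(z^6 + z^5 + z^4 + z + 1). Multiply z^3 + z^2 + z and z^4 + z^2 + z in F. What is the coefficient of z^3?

0

Multiply in F_2[z]: (z^3 + z^2 + z)·(z^4 + z^2 + z) = z^7 + z^6 + z^2.
Reduce using z^6 ≡ z^5 + z^4 + z + 1 (mod z^6 + z^5 + z^4 + z + 1).
Reduced: z^5 + z.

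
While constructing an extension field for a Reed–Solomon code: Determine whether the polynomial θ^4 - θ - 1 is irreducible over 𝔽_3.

Yes

Write m(θ) = θ^4 - θ - 1.
Check for roots in 𝔽_3: m(0) = 2; m(1) = 2; m(2) = 1.
No roots, so no linear factors.
Monic irreducibles of degree 2 over GF(3): θ^2 + 1, θ^2 + θ - 1, θ^2 - θ - 1.
None of them divide m (all give nonzero remainder).
No irreducible factor of degree ≤ 2 exists, so m is irreducible over GF(3).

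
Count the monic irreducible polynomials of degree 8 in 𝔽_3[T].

810

Gauss's count: N_{3}(8) = (1/8) Σ_{d|8} μ(8/d)·3^d.
Divisors of 8: 1, 2, 4, 8; μ(8/d) for each: 0, 0, -1, 1.
Σ = − 3^4 + 3^8 = 6480.
N = 6480/8 = 810.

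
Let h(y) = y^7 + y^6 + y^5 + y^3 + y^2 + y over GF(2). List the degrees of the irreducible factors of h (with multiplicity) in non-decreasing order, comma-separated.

Roots in GF(2): h(0) = 0 → root; h(1) = 0 → root.
Linear factors from roots: (y), (y + 1).
Complete factorization: h(y) = (y)·(y + 1)^4·(y^2 + y + 1).
Factor degrees with multiplicity: 1 + 1 + 1 + 1 + 1 + 2 = 7.

1, 1, 1, 1, 1, 2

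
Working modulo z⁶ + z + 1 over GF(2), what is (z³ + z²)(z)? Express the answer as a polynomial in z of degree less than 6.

Multiply in GF(2)[z]: (z³ + z²)·(z) = z⁴ + z³.
Reduced: z⁴ + z³.

z^4 + z^3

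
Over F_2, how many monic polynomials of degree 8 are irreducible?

30

x^(2^8) − x is the product of all monic irreducibles of degree dividing 8; Möbius inversion gives N = (1/8) Σ μ(8/d)·2^d.
Divisors of 8: 1, 2, 4, 8; μ(8/d) for each: 0, 0, -1, 1.
Σ = − 2^4 + 2^8 = 240.
N = 240/8 = 30.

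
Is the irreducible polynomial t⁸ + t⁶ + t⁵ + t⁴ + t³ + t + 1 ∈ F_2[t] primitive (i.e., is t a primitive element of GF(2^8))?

Write f(t) = t⁸ + t⁶ + t⁵ + t⁴ + t³ + t + 1.
|GF(2^8)^×| = 2^8 − 1 = 255. Prime factorization: 255 = 3·5·17.
f is primitive ⇔ t has order 255 in GF(2)[t]/(f), i.e. t^(255/q) ≠ 1 for each prime q | 255.
t^(85) mod f = 1
t^(51) mod f = t⁶ + t⁵ + t⁴ + t³.
t^(15) mod f = t⁷ + t⁵ + t⁴ + t³ + t².
Since t^(85) = 1, the order of t divides 85 < 255; not primitive.

No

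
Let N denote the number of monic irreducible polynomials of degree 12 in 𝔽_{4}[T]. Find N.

Gauss's count: N_{4}(12) = (1/12) Σ_{d|12} μ(12/d)·4^d.
Divisors of 12: 1, 2, 3, 4, 6, 12; μ(12/d) for each: 0, 1, 0, -1, -1, 1.
Σ = 4^2 − 4^4 − 4^6 + 4^12 = 16772880.
N = 16772880/12 = 1397740.

1397740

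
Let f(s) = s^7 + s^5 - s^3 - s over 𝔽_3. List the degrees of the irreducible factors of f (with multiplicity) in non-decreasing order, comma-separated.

1, 1, 1, 2, 2

Roots in 𝔽_3: f(0) = 0 → root; f(1) = 0 → root; f(2) = 0 → root.
Linear factors from roots: (s), (s - 1), (s + 1).
Complete factorization: f(s) = (s)·(s + 1)·(s - 1)·(s^2 + 1)^2.
Factor degrees with multiplicity: 1 + 1 + 1 + 2 + 2 = 7.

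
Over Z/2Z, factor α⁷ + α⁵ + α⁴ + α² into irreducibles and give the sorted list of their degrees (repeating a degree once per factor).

Write h(α) = α⁷ + α⁵ + α⁴ + α².
Roots in Z/2Z: h(0) = 0 → root; h(1) = 0 → root.
Linear factors from roots: (α), (α + 1).
Complete factorization: h(α) = (α)^2·(α + 1)^3·(α² + α + 1).
Factor degrees with multiplicity: 1 + 1 + 1 + 1 + 1 + 2 = 7.

1, 1, 1, 1, 1, 2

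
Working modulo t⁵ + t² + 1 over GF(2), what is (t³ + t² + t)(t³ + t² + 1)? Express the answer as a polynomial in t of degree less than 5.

t^3 + t^2

Multiply in GF(2)[t]: (t³ + t² + t)·(t³ + t² + 1) = t⁶ + t² + t.
Reduce using t⁵ ≡ t² + 1 (mod t⁵ + t² + 1).
Reduced: t³ + t².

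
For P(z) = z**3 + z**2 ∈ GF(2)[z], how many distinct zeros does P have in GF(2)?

Evaluate at each of the 2 elements of GF(2):
P(0) = 0 → root; P(1) = 0 → root.
Roots: {0, 1}.

2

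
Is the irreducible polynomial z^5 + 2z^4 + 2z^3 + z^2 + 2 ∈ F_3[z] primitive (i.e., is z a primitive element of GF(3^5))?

No

Write f(z) = z^5 + 2z^4 + 2z^3 + z^2 + 2.
|GF(3^5)^×| = 3^5 − 1 = 242. Prime factorization: 242 = 2·11^2.
f is primitive ⇔ z has order 242 in GF(3)[z]/(f), i.e. z^(242/q) ≠ 1 for each prime q | 242.
z^(121) mod f = 1
z^(22) mod f = z^4 + z + 1.
Since z^(121) = 1, the order of z divides 121 < 242; not primitive.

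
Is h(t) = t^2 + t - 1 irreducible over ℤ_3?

Yes

Check for roots in ℤ_3: h(0) = 2; h(1) = 1; h(2) = 2.
No roots. A degree-2 polynomial over a field with no linear factor is irreducible.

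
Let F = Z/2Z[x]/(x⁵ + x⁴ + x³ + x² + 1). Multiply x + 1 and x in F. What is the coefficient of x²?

Multiply in Z/2Z[x]: (x + 1)·(x) = x² + x.
Reduced: x² + x.

1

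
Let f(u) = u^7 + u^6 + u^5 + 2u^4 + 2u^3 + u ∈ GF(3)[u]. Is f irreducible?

No

Check for roots in GF(3): f(0) = 0 → root; f(1) = 2; f(2) = 1.
f(0) = 0, so (u) divides f(u); f is reducible.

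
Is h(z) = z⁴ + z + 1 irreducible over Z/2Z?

Yes

Check for roots in Z/2Z: h(0) = 1; h(1) = 1.
No roots, so no linear factors.
Monic irreducibles of degree 2 over GF(2): z² + z + 1.
None of them divide h (all give nonzero remainder).
No irreducible factor of degree ≤ 2 exists, so h is irreducible over GF(2).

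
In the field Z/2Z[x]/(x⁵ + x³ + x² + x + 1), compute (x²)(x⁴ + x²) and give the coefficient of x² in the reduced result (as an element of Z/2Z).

Multiply in Z/2Z[x]: (x²)·(x⁴ + x²) = x⁶ + x⁴.
Reduce using x⁵ ≡ x³ + x² + x + 1 (mod x⁵ + x³ + x² + x + 1).
Reduced: x³ + x² + x.

1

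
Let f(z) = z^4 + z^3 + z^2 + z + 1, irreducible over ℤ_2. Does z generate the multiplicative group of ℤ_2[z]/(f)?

No

|GF(2^4)^×| = 2^4 − 1 = 15. Prime factorization: 15 = 3·5.
f is primitive ⇔ z has order 15 in GF(2)[z]/(f), i.e. z^(15/q) ≠ 1 for each prime q | 15.
z^(5) mod f = 1
z^(3) mod f = z^3.
Since z^(5) = 1, the order of z divides 5 < 15; not primitive.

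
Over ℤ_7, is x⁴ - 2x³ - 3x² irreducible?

No

Write f(x) = x⁴ - 2x³ - 3x².
Check for roots in ℤ_7: f(0) = 0 → root; f(1) = 3; f(2) = 2; f(3) = 0 → root; f(4) = 3; f(5) = 6; f(6) = 0 → root.
f(0) = 0, so (x) divides f(x); f is reducible.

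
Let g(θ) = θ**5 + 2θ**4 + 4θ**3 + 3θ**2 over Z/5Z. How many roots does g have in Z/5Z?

4

Evaluate at each of the 5 elements of Z/5Z:
g(0) = 0 → root; g(1) = 0 → root; g(2) = 3; g(3) = 0 → root; g(4) = 0 → root.
Roots: {0, 1, 3, 4}.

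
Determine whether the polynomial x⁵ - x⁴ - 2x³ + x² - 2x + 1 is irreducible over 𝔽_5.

Yes

Write h(x) = x⁵ - x⁴ - 2x³ + x² - 2x + 1.
Check for roots in 𝔽_5: h(0) = 1; h(1) = 3; h(2) = 1; h(3) = 2; h(4) = 4.
No roots, so no linear factors.
Degree-2 irreducible divisors: test the 10 monic irreducibles of degree 2 over GF(5).
None of them divide h (all give nonzero remainder).
No irreducible factor of degree ≤ 2 exists, so h is irreducible over GF(5).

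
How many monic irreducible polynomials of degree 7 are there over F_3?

By the necklace-counting formula, N_3(7) = (1/7) Σ_{d|7} μ(7/d)·3^d.
Divisors of 7: 1, 7; μ(7/d) for each: -1, 1.
Σ = − 3^1 + 3^7 = 2184.
N = 2184/7 = 312.

312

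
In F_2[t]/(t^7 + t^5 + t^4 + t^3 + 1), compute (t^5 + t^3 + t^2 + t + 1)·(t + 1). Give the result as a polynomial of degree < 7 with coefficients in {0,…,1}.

Multiply in F_2[t]: (t^5 + t^3 + t^2 + t + 1)·(t + 1) = t^6 + t^5 + t^4 + 1.
Reduced: t^6 + t^5 + t^4 + 1.

t^6 + t^5 + t^4 + 1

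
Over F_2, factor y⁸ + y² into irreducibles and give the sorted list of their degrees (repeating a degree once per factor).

1, 1, 1, 1, 2, 2

Write f(y) = y⁸ + y².
Roots in F_2: f(0) = 0 → root; f(1) = 0 → root.
Linear factors from roots: (y), (y + 1).
Complete factorization: f(y) = (y)^2·(y + 1)^2·(y² + y + 1)^2.
Factor degrees with multiplicity: 1 + 1 + 1 + 1 + 2 + 2 = 8.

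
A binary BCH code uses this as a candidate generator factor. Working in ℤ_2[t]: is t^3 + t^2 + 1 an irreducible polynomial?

Yes

Write P(t) = t^3 + t^2 + 1.
Check for roots in ℤ_2: P(0) = 1; P(1) = 1.
No roots. A degree-3 polynomial over a field with no linear factor is irreducible.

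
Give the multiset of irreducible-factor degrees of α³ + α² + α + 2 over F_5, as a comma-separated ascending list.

1, 2

Write h(α) = α³ + α² + α + 2.
Roots in F_5: h(0) = 2; h(1) = 0 → root; h(2) = 1; h(3) = 1; h(4) = 1.
Linear factors from roots: (α - 1).
Complete factorization: h(α) = (α - 1)·(α² + 2α - 2).
Factor degrees with multiplicity: 1 + 2 = 3.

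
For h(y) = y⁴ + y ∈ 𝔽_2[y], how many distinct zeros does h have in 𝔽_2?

Evaluate at each of the 2 elements of 𝔽_2:
h(0) = 0 → root; h(1) = 0 → root.
Roots: {0, 1}.

2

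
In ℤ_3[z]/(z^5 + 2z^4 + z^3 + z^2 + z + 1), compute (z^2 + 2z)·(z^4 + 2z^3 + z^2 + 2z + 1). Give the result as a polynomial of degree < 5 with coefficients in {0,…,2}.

z^3 + 2z^2 + 2z + 1

Multiply in ℤ_3[z]: (z^2 + 2z)·(z^4 + 2z^3 + z^2 + 2z + 1) = z^6 + z^5 + 2z^4 + z^3 + 2z^2 + 2z.
Reduce using z^5 ≡ z^4 + 2z^3 + 2z^2 + 2z + 2 (mod z^5 + 2z^4 + z^3 + z^2 + z + 1).
Reduced: z^3 + 2z^2 + 2z + 1.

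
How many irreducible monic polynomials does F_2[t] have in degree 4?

Gauss's count: N_{2}(4) = (1/4) Σ_{d|4} μ(4/d)·2^d.
Divisors of 4: 1, 2, 4; μ(4/d) for each: 0, -1, 1.
Σ = − 2^2 + 2^4 = 12.
N = 12/4 = 3.

3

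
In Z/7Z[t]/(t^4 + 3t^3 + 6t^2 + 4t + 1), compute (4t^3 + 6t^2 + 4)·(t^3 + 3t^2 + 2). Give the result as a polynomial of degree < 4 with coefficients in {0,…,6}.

Multiply in Z/7Z[t]: (4t^3 + 6t^2 + 4)·(t^3 + 3t^2 + 2) = 4t^6 + 4t^5 + 4t^4 + 5t^3 + 3t^2 + 1.
Reduce using t^4 ≡ 4t^3 + t^2 + 3t + 6 (mod t^4 + 3t^3 + 6t^2 + 4t + 1).
Reduced: 4t^3 + 6t + 4.

4t^3 + 6t + 4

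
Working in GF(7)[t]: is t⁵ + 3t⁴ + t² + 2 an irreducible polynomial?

No

Write m(t) = t⁵ + 3t⁴ + t² + 2.
Check for roots in GF(7): m(0) = 2; m(1) = 0 → root; m(2) = 2; m(3) = 0 → root; m(4) = 4; m(5) = 1; m(6) = 5.
m(1) = 0, so (t − 1) divides m(t); m is reducible.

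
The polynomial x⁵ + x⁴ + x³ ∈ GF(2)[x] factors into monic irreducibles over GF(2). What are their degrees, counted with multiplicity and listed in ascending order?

1, 1, 1, 2

Write f(x) = x⁵ + x⁴ + x³.
Roots in GF(2): f(0) = 0 → root; f(1) = 1.
Linear factors from roots: (x).
Complete factorization: f(x) = (x)^3·(x² + x + 1).
Factor degrees with multiplicity: 1 + 1 + 1 + 2 = 5.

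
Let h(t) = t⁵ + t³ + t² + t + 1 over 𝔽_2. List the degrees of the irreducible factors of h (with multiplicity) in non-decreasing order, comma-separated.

Roots in 𝔽_2: h(0) = 1; h(1) = 1.
Complete factorization: h(t) = (t⁵ + t³ + t² + t + 1).
Factor degrees with multiplicity: 5 = 5.

5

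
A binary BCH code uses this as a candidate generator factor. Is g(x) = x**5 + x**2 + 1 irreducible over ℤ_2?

Yes

Check for roots in ℤ_2: g(0) = 1; g(1) = 1.
No roots, so no linear factors.
Monic irreducibles of degree 2 over GF(2): x**2 + x + 1.
None of them divide g (all give nonzero remainder).
No irreducible factor of degree ≤ 2 exists, so g is irreducible over GF(2).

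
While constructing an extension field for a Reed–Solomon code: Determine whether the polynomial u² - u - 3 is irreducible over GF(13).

Write h(u) = u² - u - 3.
Check each element of GF(13) for a root: h(0)=10, h(1)=10, h(2)=12, h(3)=3, h(4)=9, h(5)=4, h(6)=1, h(7)=0, h(8)=1, h(9)=4, h(10)=9, h(11)=3, h(12)=12.
h(7) = 0, so (u − 7) divides h(u); h is reducible.

No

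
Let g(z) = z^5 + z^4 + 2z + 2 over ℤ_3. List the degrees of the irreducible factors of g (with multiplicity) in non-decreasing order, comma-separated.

1, 1, 1, 2

Roots in ℤ_3: g(0) = 2; g(1) = 0 → root; g(2) = 0 → root.
Linear factors from roots: (z + 2), (z + 1).
Complete factorization: g(z) = (z + 2)·(z + 1)^2·(z^2 + 1).
Factor degrees with multiplicity: 1 + 1 + 1 + 2 = 5.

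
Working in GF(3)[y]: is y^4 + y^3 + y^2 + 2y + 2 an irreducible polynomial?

Write f(y) = y^4 + y^3 + y^2 + 2y + 2.
Check for roots in GF(3): f(0) = 2; f(1) = 1; f(2) = 1.
No roots, so no linear factors.
Monic irreducibles of degree 2 over GF(3): y^2 + 1, y^2 + y + 2, y^2 + 2y + 2.
None of them divide f (all give nonzero remainder).
No irreducible factor of degree ≤ 2 exists, so f is irreducible over GF(3).

Yes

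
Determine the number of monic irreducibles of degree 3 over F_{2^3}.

168

Gauss's count: N_{8}(3) = (1/3) Σ_{d|3} μ(3/d)·8^d.
Divisors of 3: 1, 3; μ(3/d) for each: -1, 1.
Σ = − 8^1 + 8^3 = 504.
N = 504/3 = 168.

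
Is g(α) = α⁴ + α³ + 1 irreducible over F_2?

Check for roots in F_2: g(0) = 1; g(1) = 1.
No roots, so no linear factors.
Monic irreducibles of degree 2 over GF(2): α² + α + 1.
None of them divide g (all give nonzero remainder).
No irreducible factor of degree ≤ 2 exists, so g is irreducible over GF(2).

Yes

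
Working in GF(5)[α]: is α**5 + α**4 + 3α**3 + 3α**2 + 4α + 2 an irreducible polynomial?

Yes

Write f(α) = α**5 + α**4 + 3α**3 + 3α**2 + 4α + 2.
Check for roots in GF(5): f(0) = 2; f(1) = 4; f(2) = 4; f(3) = 1; f(4) = 3.
No roots, so no linear factors.
Degree-2 irreducible divisors: test the 10 monic irreducibles of degree 2 over GF(5).
None of them divide f (all give nonzero remainder).
No irreducible factor of degree ≤ 2 exists, so f is irreducible over GF(5).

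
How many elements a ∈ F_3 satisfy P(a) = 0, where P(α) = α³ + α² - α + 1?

Evaluate at each of the 3 elements of F_3:
P(0) = 1; P(1) = 2; P(2) = 2.
No element is a root.

0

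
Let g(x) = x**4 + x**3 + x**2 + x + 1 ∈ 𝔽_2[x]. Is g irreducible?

Check for roots in 𝔽_2: g(0) = 1; g(1) = 1.
No roots, so no linear factors.
Monic irreducibles of degree 2 over GF(2): x**2 + x + 1.
None of them divide g (all give nonzero remainder).
No irreducible factor of degree ≤ 2 exists, so g is irreducible over GF(2).

Yes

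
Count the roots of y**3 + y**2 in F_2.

2

Write P(y) = y**3 + y**2.
Evaluate at each of the 2 elements of F_2:
P(0) = 0 → root; P(1) = 0 → root.
Roots: {0, 1}.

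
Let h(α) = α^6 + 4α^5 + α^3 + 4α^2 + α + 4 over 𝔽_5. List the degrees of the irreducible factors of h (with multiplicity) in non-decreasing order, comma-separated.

Roots in 𝔽_5: h(0) = 4; h(1) = 0 → root; h(2) = 2; h(3) = 1; h(4) = 3.
Linear factors from roots: (α + 4).
Complete factorization: h(α) = (α + 4)·(α^2 + 4α + 2)·(α^3 + α^2 + 4α + 3).
Factor degrees with multiplicity: 1 + 2 + 3 = 6.

1, 2, 3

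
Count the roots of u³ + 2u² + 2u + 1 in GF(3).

Write g(u) = u³ + 2u² + 2u + 1.
Evaluate at each of the 3 elements of GF(3):
g(0) = 1; g(1) = 0 → root; g(2) = 0 → root.
Roots: {1, 2}.

2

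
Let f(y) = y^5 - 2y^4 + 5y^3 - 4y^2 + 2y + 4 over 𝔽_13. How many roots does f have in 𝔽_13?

Evaluate at each of the 13 elements of 𝔽_13:
f(0) = 4; f(1) = 6; f(2) = 6; f(3) = 8; f(4) = 0 → root; f(5) = 9; f(6) = 0 → root; f(7) = 9; f(8) = 3; f(9) = 0 → root; f(10) = 7; f(11) = 10; f(12) = 3.
Roots: {4, 6, 9}.

3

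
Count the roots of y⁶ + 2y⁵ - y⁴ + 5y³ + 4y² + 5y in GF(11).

Write P(y) = y⁶ + 2y⁵ - y⁴ + 5y³ + 4y² + 5y.
Evaluate at each of the 11 elements of GF(11):
P(0) = 0 → root; P(1) = 5; P(2) = 2; P(3) = 0 → root; P(4) = 0 → root; P(5) = 0 → root; P(6) = 5; P(7) = 9; P(8) = 4; P(9) = 5; P(10) = 3.
Roots: {0, 3, 4, 5}.

4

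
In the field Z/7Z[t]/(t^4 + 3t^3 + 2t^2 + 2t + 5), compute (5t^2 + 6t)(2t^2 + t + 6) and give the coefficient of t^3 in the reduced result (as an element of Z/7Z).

1

Multiply in Z/7Z[t]: (5t^2 + 6t)·(2t^2 + t + 6) = 3t^4 + 3t^3 + t^2 + t.
Reduce using t^4 ≡ 4t^3 + 5t^2 + 5t + 2 (mod t^4 + 3t^3 + 2t^2 + 2t + 5).
Reduced: t^3 + 2t^2 + 2t + 6.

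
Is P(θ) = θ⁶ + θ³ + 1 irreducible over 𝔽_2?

Yes

Check for roots in 𝔽_2: P(0) = 1; P(1) = 1.
No roots, so no linear factors.
Monic irreducibles of degree 2 over GF(2): θ² + θ + 1.
None of them divide P (all give nonzero remainder).
Monic irreducibles of degree 3 over GF(2): θ³ + θ + 1, θ³ + θ² + 1.
None of them divide P (all give nonzero remainder).
No irreducible factor of degree ≤ 3 exists, so P is irreducible over GF(2).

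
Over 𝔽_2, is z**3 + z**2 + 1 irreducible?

Yes

Write m(z) = z**3 + z**2 + 1.
Check for roots in 𝔽_2: m(0) = 1; m(1) = 1.
No roots. A degree-3 polynomial over a field with no linear factor is irreducible.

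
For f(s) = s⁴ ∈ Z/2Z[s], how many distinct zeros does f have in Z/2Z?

Evaluate at each of the 2 elements of Z/2Z:
f(0) = 0 → root; f(1) = 1.
Roots: {0}.

1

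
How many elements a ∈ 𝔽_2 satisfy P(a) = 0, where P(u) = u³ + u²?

Evaluate at each of the 2 elements of 𝔽_2:
P(0) = 0 → root; P(1) = 0 → root.
Roots: {0, 1}.

2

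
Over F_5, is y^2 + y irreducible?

No

Write m(y) = y^2 + y.
Check for roots in F_5: m(0) = 0 → root; m(1) = 2; m(2) = 1; m(3) = 2; m(4) = 0 → root.
m(0) = 0, so (y) divides m(y); m is reducible.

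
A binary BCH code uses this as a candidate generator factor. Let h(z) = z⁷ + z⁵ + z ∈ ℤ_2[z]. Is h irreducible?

No

Check for roots in ℤ_2: h(0) = 0 → root; h(1) = 1.
h(0) = 0, so (z) divides h(z); h is reducible.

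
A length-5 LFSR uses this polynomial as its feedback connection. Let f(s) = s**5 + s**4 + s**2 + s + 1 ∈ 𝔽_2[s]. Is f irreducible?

Check for roots in 𝔽_2: f(0) = 1; f(1) = 1.
No roots, so no linear factors.
Monic irreducibles of degree 2 over GF(2): s**2 + s + 1.
None of them divide f (all give nonzero remainder).
No irreducible factor of degree ≤ 2 exists, so f is irreducible over GF(2).

Yes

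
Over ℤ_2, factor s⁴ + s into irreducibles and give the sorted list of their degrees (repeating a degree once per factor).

Write h(s) = s⁴ + s.
Roots in ℤ_2: h(0) = 0 → root; h(1) = 0 → root.
Linear factors from roots: (s), (s + 1).
Complete factorization: h(s) = (s)·(s + 1)·(s² + s + 1).
Factor degrees with multiplicity: 1 + 1 + 2 = 4.

1, 1, 2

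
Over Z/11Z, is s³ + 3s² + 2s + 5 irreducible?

No

Write m(s) = s³ + 3s² + 2s + 5.
Check each element of Z/11Z for a root: m(0)=5, m(1)=0, m(2)=7, m(3)=10, m(4)=4, m(5)=6, m(6)=0, m(7)=3, m(8)=10, m(9)=5, m(10)=5.
m(1) = 0, so (s − 1) divides m(s); m is reducible.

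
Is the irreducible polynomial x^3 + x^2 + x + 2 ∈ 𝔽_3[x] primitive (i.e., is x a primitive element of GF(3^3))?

No

Write f(x) = x^3 + x^2 + x + 2.
|GF(3^3)^×| = 3^3 − 1 = 26. Prime factorization: 26 = 2·13.
f is primitive ⇔ x has order 26 in GF(3)[x]/(f), i.e. x^(26/q) ≠ 1 for each prime q | 26.
x^(13) mod f = 1
x^(2) mod f = x^2.
Since x^(13) = 1, the order of x divides 13 < 26; not primitive.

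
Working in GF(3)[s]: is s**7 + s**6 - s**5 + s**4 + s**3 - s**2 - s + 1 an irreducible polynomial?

Yes

Write g(s) = s**7 + s**6 - s**5 + s**4 + s**3 - s**2 - s + 1.
Check for roots in GF(3): g(0) = 1; g(1) = 2; g(2) = 2.
No roots, so no linear factors.
Monic irreducibles of degree 2 over GF(3): s**2 + 1, s**2 + s - 1, s**2 - s - 1.
None of them divide g (all give nonzero remainder).
Degree-3 irreducible divisors: test the 8 monic irreducibles of degree 3 over GF(3).
None of them divide g (all give nonzero remainder).
No irreducible factor of degree ≤ 3 exists, so g is irreducible over GF(3).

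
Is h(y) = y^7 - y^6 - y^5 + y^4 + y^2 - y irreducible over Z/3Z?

Check for roots in Z/3Z: h(0) = 0 → root; h(1) = 0 → root; h(2) = 2.
h(0) = 0, so (y) divides h(y); h is reducible.

No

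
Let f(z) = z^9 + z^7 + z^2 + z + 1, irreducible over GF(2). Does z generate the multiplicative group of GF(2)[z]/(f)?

|GF(2^9)^×| = 2^9 − 1 = 511. Prime factorization: 511 = 7·73.
f is primitive ⇔ z has order 511 in GF(2)[z]/(f), i.e. z^(511/q) ≠ 1 for each prime q | 511.
z^(73) mod f = z^5 + z^4 + z^3 + z^2.
z^(7) mod f = z^7.
None equal 1, so z has full order 511; f is primitive.

Yes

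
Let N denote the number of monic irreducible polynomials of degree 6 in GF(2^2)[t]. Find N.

670

Gauss's count: N_{4}(6) = (1/6) Σ_{d|6} μ(6/d)·4^d.
Divisors of 6: 1, 2, 3, 6; μ(6/d) for each: 1, -1, -1, 1.
Σ = 4^1 − 4^2 − 4^3 + 4^6 = 4020.
N = 4020/6 = 670.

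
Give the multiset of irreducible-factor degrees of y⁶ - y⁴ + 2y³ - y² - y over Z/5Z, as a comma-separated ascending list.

1, 1, 1, 1, 2

Write g(y) = y⁶ - y⁴ + 2y³ - y² - y.
Roots in Z/5Z: g(0) = 0 → root; g(1) = 0 → root; g(2) = 3; g(3) = 0 → root; g(4) = 3.
Linear factors from roots: (y), (y - 1), (y + 2).
Complete factorization: g(y) = (y)·(y + 2)·(y - 1)^2·(y² + 2).
Factor degrees with multiplicity: 1 + 1 + 1 + 1 + 2 = 6.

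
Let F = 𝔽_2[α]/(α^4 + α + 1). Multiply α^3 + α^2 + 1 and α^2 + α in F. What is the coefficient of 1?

0

Multiply in 𝔽_2[α]: (α^3 + α^2 + 1)·(α^2 + α) = α^5 + α^3 + α^2 + α.
Reduce using α^4 ≡ α + 1 (mod α^4 + α + 1).
Reduced: α^3.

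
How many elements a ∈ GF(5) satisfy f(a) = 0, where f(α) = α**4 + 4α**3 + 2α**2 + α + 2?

3

Evaluate at each of the 5 elements of GF(5):
f(0) = 2; f(1) = 0 → root; f(2) = 0 → root; f(3) = 2; f(4) = 0 → root.
Roots: {1, 2, 4}.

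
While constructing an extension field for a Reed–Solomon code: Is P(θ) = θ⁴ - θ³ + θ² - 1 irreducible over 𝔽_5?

Check for roots in 𝔽_5: P(0) = 4; P(1) = 0 → root; P(2) = 1; P(3) = 2; P(4) = 2.
P(1) = 0, so (θ − 1) divides P(θ); P is reducible.

No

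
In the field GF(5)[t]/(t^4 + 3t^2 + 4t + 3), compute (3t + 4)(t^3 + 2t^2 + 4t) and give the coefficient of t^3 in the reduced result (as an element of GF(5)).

Multiply in GF(5)[t]: (3t + 4)·(t^3 + 2t^2 + 4t) = 3t^4 + t.
Reduce using t^4 ≡ 2t^2 + t + 2 (mod t^4 + 3t^2 + 4t + 3).
Reduced: t^2 + 4t + 1.

0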